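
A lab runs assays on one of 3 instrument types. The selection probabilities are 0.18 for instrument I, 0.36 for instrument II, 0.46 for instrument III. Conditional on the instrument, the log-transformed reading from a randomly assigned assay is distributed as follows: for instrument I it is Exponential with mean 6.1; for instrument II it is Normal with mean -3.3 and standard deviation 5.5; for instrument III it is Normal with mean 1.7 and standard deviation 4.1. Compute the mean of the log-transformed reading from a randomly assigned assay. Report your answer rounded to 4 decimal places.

Component means — I: 6.1; II: -3.3; III: 1.7.
E[X] = 0.18·6.1 + 0.36·-3.3 + 0.46·1.7 = 0.692.

0.6920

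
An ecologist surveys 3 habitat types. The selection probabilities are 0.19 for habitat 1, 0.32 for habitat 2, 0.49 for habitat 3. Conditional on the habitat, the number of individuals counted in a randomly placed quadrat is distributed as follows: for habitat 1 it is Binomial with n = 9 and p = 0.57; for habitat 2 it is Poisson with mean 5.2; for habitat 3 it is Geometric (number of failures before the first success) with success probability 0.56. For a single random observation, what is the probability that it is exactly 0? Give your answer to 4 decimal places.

Conditional on each habitat, P(X = 0): 1: 0.000502593; 2: 0.00551656; 3: 0.56.
By total probability, P(X = 0) = 0.19·0.000502593 + 0.32·0.00551656 + 0.49·0.56 = 0.276261.

0.2763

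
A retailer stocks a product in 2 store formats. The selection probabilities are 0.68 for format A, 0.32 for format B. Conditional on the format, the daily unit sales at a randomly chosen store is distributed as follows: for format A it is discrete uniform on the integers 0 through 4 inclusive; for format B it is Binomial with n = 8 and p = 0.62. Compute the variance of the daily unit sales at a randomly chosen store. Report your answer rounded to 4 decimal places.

Per component, A: μ=2, E[X²]=6; B: μ=4.96, E[X²]=26.4864.
E[X] = 0.68·2 + 0.32·4.96 = 2.9472.
E[X²] = 0.68·6 + 0.32·26.4864 = 12.5556.
Var(X) = E[X²] − (E[X])² = 12.5556 − 8.68599 = 3.86966.

3.8697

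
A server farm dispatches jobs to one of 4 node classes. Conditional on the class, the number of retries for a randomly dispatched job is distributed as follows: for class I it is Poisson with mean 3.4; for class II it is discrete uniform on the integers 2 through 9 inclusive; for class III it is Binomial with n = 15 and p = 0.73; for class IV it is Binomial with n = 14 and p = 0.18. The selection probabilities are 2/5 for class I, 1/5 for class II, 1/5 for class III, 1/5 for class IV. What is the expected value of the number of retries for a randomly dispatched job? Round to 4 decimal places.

5.1540

Component means — I: 3.4; II: 5.5; III: 10.95; IV: 2.52.
E[X] = 0.4·3.4 + 0.2·5.5 + 0.2·10.95 + 0.2·2.52 = 5.154.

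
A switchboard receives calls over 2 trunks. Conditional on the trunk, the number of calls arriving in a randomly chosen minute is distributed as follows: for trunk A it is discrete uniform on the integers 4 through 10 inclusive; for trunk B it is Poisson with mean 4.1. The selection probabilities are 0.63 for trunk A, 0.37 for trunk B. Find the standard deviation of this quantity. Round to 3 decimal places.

2.449

Per component, A: μ=7, E[X²]=53; B: μ=4.1, E[X²]=20.91.
E[X] = 0.63·7 + 0.37·4.1 = 5.927.
E[X²] = 0.63·53 + 0.37·20.91 = 41.1267.
Var(X) = E[X²] − (E[X])² = 41.1267 − 35.1293 = 5.99737.
SD(X) = √5.99737 = 2.44895.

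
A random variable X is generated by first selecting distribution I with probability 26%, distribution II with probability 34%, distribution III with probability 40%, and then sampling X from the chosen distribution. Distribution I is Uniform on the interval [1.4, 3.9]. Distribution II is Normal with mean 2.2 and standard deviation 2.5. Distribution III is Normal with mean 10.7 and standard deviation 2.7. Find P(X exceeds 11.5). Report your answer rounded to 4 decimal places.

0.1534

Conditional on each component, P(X > 11.5): I: 0; II: 9.96114e-05; III: 0.383502.
By total probability, P(X > 11.5) = 0.26·0 + 0.34·9.96114e-05 + 0.4·0.383502 = 0.153435.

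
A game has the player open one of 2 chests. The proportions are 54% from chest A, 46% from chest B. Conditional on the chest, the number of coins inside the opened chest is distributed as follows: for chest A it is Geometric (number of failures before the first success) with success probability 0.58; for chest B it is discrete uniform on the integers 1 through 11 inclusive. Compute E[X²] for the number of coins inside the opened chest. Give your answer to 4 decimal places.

22.1174

For each component E[X²] = Var + (mean)², giving A: 1.77289; B: 46.
Overall E[X²] = 0.54·1.77289 + 0.46·46 = 22.1174.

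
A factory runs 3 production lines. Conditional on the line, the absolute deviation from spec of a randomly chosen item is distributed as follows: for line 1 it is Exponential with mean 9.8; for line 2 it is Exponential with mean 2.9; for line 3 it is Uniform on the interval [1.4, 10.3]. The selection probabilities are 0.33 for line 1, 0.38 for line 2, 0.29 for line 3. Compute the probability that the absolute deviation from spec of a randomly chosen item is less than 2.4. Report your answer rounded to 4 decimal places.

0.3182

Conditional on each line, P(X < 2.4): 1: 0.217216; 2: 0.562897; 3: 0.11236.
By total probability, P(X < 2.4) = 0.33·0.217216 + 0.38·0.562897 + 0.29·0.11236 = 0.318166.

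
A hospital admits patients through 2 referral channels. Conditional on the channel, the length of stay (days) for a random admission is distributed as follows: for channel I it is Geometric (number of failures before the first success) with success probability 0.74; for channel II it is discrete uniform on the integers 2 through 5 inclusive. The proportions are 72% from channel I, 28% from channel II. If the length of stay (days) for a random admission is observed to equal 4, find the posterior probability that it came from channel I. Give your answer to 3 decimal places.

Likelihoods P(X=4 | ·): I: 0.00338162; II: 0.25.
Posterior ∝ prior × likelihood. Numerator for I: 0.72·0.00338162 = 0.00243477.
Normalizing constant: 0.72·0.00338162 + 0.28·0.25 = 0.0724348.
P(I | observation) = 0.00243477 / 0.0724348 = 0.0336133.

0.034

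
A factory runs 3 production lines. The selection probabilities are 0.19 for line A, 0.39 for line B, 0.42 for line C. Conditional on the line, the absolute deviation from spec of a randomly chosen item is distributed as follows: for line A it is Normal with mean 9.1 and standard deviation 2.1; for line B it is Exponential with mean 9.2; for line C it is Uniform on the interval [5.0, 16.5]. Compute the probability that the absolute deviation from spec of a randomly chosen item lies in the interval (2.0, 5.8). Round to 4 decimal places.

Conditional on each line, P(2.0 < X < 5.8): A: 0.0576804; B: 0.272255; C: 0.0695652.
By total probability, P(2.0 < X < 5.8) = 0.19·0.0576804 + 0.39·0.272255 + 0.42·0.0695652 = 0.146356.

0.1464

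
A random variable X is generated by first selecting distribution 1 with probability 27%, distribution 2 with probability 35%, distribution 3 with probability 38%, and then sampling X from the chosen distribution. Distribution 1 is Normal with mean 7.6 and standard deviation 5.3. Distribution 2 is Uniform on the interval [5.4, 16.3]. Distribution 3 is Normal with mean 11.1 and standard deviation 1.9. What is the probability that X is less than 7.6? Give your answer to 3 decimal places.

0.218

Conditional on each component, P(X < 7.6): 1: 0.5; 2: 0.201835; 3: 0.0327299.
By total probability, P(X < 7.6) = 0.27·0.5 + 0.35·0.201835 + 0.38·0.0327299 = 0.21808.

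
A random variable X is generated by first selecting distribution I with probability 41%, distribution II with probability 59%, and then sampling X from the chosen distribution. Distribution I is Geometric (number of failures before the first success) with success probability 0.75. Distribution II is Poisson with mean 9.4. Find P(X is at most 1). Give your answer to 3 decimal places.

Conditional on each component, P(X ≤ 1): I: 0.9375; II: 0.00086033.
By total probability, P(X ≤ 1) = 0.41·0.9375 + 0.59·0.00086033 = 0.384883.

0.385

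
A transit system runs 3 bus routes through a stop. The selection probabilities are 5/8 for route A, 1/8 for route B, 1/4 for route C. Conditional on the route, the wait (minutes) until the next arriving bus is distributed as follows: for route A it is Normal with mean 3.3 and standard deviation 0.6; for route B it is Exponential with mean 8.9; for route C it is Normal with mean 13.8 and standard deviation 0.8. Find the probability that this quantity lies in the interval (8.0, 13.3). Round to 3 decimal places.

0.089

Conditional on each route, P(8.0 < X < 13.3): A: 2.44249e-15; B: 0.18264; C: 0.265986.
By total probability, P(8.0 < X < 13.3) = 0.625·2.44249e-15 + 0.125·0.18264 + 0.25·0.265986 = 0.0893263.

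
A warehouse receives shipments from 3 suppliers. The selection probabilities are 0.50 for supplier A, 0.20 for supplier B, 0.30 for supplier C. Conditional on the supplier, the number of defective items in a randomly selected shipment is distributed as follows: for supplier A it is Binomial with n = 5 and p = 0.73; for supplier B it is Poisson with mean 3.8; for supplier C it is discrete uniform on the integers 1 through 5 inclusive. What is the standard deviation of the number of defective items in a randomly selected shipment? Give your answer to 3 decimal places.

Per component, A: μ=3.65, E[X²]=14.308; B: μ=3.8, E[X²]=18.24; C: μ=3, E[X²]=11.
E[X] = 0.5·3.65 + 0.2·3.8 + 0.3·3 = 3.485.
E[X²] = 0.5·14.308 + 0.2·18.24 + 0.3·11 = 14.102.
Var(X) = E[X²] − (E[X])² = 14.102 − 12.1452 = 1.95678.
SD(X) = √1.95678 = 1.39885.

1.399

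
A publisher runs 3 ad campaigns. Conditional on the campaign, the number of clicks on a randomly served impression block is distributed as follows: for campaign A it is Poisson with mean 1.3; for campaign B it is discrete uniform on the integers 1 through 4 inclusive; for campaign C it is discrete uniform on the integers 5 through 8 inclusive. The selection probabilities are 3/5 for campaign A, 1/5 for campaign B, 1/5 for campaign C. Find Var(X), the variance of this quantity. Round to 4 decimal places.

5.3376

Per component, A: μ=1.3, E[X²]=2.99; B: μ=2.5, E[X²]=7.5; C: μ=6.5, E[X²]=43.5.
E[X] = 0.6·1.3 + 0.2·2.5 + 0.2·6.5 = 2.58.
E[X²] = 0.6·2.99 + 0.2·7.5 + 0.2·43.5 = 11.994.
Var(X) = E[X²] − (E[X])² = 11.994 − 6.6564 = 5.3376.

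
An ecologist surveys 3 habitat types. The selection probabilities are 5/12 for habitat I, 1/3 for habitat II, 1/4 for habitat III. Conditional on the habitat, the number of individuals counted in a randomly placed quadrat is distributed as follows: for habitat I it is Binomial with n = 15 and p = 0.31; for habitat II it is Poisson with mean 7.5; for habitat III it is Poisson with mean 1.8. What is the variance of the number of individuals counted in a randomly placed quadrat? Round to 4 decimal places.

Per component, I: μ=4.65, E[X²]=24.831; II: μ=7.5, E[X²]=63.75; III: μ=1.8, E[X²]=5.04.
E[X] = 0.416667·4.65 + 0.333333·7.5 + 0.25·1.8 = 4.8875.
E[X²] = 0.416667·24.831 + 0.333333·63.75 + 0.25·5.04 = 32.8563.
Var(X) = E[X²] − (E[X])² = 32.8563 − 23.8877 = 8.96859.

8.9686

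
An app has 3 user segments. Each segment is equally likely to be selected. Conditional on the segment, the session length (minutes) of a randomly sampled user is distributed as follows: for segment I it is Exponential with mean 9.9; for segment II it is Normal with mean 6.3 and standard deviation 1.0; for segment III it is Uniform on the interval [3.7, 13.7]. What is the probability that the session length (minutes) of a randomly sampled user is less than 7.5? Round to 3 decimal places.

Conditional on each segment, P(X < 7.5): I: 0.531198; II: 0.88493; III: 0.38.
By total probability, P(X < 7.5) = 0.333333·0.531198 + 0.333333·0.88493 + 0.333333·0.38 = 0.59871.

0.599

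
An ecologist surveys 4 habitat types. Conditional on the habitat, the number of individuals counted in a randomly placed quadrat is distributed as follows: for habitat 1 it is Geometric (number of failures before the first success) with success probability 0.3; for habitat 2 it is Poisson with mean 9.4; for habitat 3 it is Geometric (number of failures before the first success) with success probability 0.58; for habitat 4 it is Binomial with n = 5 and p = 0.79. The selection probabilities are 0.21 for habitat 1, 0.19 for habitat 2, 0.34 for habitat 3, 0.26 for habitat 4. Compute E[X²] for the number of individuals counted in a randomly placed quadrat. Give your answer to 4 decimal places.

For each component E[X²] = Var + (mean)², giving 1: 13.2222; 2: 97.76; 3: 1.77289; 4: 16.432.
Overall E[X²] = 0.21·13.2222 + 0.19·97.76 + 0.34·1.77289 + 0.26·16.432 = 26.2262.

26.2262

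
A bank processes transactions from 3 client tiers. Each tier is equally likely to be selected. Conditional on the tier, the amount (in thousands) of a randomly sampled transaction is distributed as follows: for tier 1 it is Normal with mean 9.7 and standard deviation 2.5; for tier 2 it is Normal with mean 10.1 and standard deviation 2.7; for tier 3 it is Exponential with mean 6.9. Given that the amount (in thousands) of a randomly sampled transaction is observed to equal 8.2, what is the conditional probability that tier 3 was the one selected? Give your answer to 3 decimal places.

0.151

Likelihoods f(8.2 | ·): 1: 0.13329; 2: 0.115349; 3: 0.0441604.
Posterior ∝ prior × likelihood. Numerator for 3: 0.333333·0.0441604 = 0.0147201.
Normalizing constant: 0.333333·0.13329 + 0.333333·0.115349 + 0.333333·0.0441604 = 0.0975999.
P(3 | observation) = 0.0147201 / 0.0975999 = 0.150821.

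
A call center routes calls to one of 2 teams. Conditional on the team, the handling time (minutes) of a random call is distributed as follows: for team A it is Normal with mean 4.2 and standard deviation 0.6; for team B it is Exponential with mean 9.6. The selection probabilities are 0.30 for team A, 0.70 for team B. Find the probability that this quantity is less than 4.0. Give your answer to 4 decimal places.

0.3494

Conditional on each team, P(X < 4.0): A: 0.369441; B: 0.340759.
By total probability, P(X < 4.0) = 0.3·0.369441 + 0.7·0.340759 = 0.349364.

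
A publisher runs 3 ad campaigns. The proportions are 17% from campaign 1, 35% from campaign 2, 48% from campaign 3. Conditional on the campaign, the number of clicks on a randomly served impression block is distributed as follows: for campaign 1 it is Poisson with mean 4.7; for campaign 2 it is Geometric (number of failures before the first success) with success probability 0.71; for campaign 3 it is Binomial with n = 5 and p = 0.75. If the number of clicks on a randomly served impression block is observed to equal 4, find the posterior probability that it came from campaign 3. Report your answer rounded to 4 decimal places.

0.8512

Likelihoods P(X=4 | ·): 1: 0.184925; 2: 0.0050217; 3: 0.395508.
Posterior ∝ prior × likelihood. Numerator for 3: 0.48·0.395508 = 0.189844.
Normalizing constant: 0.17·0.184925 + 0.35·0.0050217 + 0.48·0.395508 = 0.223039.
P(3 | observation) = 0.189844 / 0.223039 = 0.85117.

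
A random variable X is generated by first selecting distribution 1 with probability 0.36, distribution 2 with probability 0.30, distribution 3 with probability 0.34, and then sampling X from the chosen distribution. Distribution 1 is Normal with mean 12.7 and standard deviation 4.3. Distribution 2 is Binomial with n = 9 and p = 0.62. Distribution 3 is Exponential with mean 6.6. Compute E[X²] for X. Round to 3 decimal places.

104.319

For each component E[X²] = Var + (mean)², giving 1: 179.78; 2: 33.2568; 3: 87.12.
Overall E[X²] = 0.36·179.78 + 0.3·33.2568 + 0.34·87.12 = 104.319.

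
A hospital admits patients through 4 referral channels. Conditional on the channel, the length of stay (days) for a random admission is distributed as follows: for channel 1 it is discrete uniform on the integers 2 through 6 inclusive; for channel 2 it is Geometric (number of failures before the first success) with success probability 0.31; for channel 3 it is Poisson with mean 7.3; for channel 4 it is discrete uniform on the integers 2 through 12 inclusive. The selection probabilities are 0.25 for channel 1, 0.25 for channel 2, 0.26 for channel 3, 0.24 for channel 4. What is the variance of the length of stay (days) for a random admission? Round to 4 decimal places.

11.0844

Per component, 1: μ=4, E[X²]=18; 2: μ=2.22581, E[X²]=12.1342; 3: μ=7.3, E[X²]=60.59; 4: μ=7, E[X²]=59.
E[X] = 0.25·4 + 0.25·2.22581 + 0.26·7.3 + 0.24·7 = 5.13445.
E[X²] = 0.25·18 + 0.25·12.1342 + 0.26·60.59 + 0.24·59 = 37.447.
Var(X) = E[X²] − (E[X])² = 37.447 − 26.3626 = 11.0844.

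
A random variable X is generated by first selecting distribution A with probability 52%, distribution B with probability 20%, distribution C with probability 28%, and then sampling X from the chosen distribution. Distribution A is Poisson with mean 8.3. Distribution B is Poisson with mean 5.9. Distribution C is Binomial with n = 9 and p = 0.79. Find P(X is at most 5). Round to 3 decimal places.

0.206

Conditional on each component, P(X ≤ 5): A: 0.165273; B: 0.461873; C: 0.09943.
By total probability, P(X ≤ 5) = 0.52·0.165273 + 0.2·0.461873 + 0.28·0.09943 = 0.206157.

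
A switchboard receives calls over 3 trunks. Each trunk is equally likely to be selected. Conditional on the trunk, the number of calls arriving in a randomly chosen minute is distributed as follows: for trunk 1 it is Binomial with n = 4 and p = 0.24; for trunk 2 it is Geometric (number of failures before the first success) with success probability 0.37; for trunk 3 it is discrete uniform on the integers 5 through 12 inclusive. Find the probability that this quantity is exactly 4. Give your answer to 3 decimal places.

Conditional on each trunk, P(X = 4): 1: 0.00331776; 2: 0.058286; 3: 0.
By total probability, P(X = 4) = 0.333333·0.00331776 + 0.333333·0.058286 + 0.333333·0 = 0.0205346.

0.021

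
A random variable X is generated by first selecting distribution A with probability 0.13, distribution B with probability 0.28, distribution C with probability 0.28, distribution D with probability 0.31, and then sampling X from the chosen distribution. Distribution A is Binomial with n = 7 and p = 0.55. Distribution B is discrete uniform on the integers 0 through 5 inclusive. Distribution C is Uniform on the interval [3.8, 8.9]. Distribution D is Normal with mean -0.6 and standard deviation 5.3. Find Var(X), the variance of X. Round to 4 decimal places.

17.6375

Per component, A: μ=3.85, E[X²]=16.555; B: μ=2.5, E[X²]=9.16667; C: μ=6.35, E[X²]=42.49; D: μ=-0.6, E[X²]=28.45.
E[X] = 0.13·3.85 + 0.28·2.5 + 0.28·6.35 + 0.31·-0.6 = 2.7925.
E[X²] = 0.13·16.555 + 0.28·9.16667 + 0.28·42.49 + 0.31·28.45 = 25.4355.
Var(X) = E[X²] − (E[X])² = 25.4355 − 7.79806 = 17.6375.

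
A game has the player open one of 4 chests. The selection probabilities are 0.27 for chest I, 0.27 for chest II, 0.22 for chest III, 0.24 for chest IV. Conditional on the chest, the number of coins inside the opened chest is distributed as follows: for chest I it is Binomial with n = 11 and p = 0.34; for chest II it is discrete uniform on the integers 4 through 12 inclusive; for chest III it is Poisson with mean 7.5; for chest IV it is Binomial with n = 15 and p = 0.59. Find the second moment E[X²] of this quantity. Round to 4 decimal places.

For each component E[X²] = Var + (mean)², giving I: 16.456; II: 70.6667; III: 63.75; IV: 81.951.
Overall E[X²] = 0.27·16.456 + 0.27·70.6667 + 0.22·63.75 + 0.24·81.951 = 57.2164.

57.2164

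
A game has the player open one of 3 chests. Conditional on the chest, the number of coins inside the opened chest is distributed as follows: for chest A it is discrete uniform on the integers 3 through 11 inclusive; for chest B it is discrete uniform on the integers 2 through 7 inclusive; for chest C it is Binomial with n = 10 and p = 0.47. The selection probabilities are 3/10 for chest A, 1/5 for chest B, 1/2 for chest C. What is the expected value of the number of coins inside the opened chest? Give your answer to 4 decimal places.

5.3500

Component means — A: 7; B: 4.5; C: 4.7.
E[X] = 0.3·7 + 0.2·4.5 + 0.5·4.7 = 5.35.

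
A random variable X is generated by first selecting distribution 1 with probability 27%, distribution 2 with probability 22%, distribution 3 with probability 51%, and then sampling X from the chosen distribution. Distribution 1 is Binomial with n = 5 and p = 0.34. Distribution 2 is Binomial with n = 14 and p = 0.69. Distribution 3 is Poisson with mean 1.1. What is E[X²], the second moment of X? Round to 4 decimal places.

23.4496

For each component E[X²] = Var + (mean)², giving 1: 4.012; 2: 96.3102; 3: 2.31.
Overall E[X²] = 0.27·4.012 + 0.22·96.3102 + 0.51·2.31 = 23.4496.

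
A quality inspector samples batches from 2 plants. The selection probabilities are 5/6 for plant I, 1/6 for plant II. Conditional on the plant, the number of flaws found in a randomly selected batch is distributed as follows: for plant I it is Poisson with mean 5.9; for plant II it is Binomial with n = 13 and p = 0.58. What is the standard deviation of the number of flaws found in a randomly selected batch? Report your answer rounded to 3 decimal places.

Per component, I: μ=5.9, E[X²]=40.71; II: μ=7.54, E[X²]=60.0184.
E[X] = 0.833333·5.9 + 0.166667·7.54 = 6.17333.
E[X²] = 0.833333·40.71 + 0.166667·60.0184 = 43.9281.
Var(X) = E[X²] − (E[X])² = 43.9281 − 38.11 = 5.81802.
SD(X) = √5.81802 = 2.41206.

2.412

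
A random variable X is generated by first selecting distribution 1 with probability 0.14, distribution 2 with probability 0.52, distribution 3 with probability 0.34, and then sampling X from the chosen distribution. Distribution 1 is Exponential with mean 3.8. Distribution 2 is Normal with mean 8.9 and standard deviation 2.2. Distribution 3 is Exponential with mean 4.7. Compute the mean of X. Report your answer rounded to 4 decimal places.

6.7580

Component means — 1: 3.8; 2: 8.9; 3: 4.7.
E[X] = 0.14·3.8 + 0.52·8.9 + 0.34·4.7 = 6.758.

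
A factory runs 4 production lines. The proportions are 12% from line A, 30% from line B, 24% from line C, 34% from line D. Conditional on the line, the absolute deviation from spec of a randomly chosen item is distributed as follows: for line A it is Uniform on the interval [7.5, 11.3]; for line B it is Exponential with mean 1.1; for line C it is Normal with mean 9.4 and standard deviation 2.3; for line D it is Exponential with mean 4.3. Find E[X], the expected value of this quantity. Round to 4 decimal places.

5.1760

Component means — A: 9.4; B: 1.1; C: 9.4; D: 4.3.
E[X] = 0.12·9.4 + 0.3·1.1 + 0.24·9.4 + 0.34·4.3 = 5.176.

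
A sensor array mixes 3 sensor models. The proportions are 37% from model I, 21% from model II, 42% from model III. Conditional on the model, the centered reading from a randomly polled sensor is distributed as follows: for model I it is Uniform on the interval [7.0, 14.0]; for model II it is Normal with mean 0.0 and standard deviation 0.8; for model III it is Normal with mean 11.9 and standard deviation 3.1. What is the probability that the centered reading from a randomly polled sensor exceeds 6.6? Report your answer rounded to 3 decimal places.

0.772

Conditional on each model, P(X > 6.6): I: 1; II: 0; III: 0.956337.
By total probability, P(X > 6.6) = 0.37·1 + 0.21·0 + 0.42·0.956337 = 0.771662.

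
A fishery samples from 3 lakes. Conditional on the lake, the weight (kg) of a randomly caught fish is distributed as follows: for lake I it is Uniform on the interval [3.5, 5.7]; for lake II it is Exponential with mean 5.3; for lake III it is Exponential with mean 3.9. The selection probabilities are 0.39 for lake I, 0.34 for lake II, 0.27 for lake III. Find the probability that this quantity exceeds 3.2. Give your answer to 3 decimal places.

0.695

Conditional on each lake, P(X > 3.2): I: 1; II: 0.546745; III: 0.440206.
By total probability, P(X > 3.2) = 0.39·1 + 0.34·0.546745 + 0.27·0.440206 = 0.694749.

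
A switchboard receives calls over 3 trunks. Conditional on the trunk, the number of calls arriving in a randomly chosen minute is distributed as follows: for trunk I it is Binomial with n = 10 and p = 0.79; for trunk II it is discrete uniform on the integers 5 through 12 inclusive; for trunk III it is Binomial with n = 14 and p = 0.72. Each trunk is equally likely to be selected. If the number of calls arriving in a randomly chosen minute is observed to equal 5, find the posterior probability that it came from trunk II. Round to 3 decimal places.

Likelihoods P(X=5 | ·): I: 0.0316689; II: 0.125; III: 0.00409778.
Posterior ∝ prior × likelihood. Numerator for II: 0.333333·0.125 = 0.0416667.
Normalizing constant: 0.333333·0.0316689 + 0.333333·0.125 + 0.333333·0.00409778 = 0.0535889.
P(II | observation) = 0.0416667 / 0.0535889 = 0.777524.

0.778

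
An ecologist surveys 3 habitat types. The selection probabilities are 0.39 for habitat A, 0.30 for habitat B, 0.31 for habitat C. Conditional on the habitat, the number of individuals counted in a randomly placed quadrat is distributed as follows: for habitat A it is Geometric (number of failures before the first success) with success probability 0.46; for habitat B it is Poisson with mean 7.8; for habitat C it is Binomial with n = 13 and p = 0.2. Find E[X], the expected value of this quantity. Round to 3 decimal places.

3.604

Component means — A: 1.17391; B: 7.8; C: 2.6.
E[X] = 0.39·1.17391 + 0.3·7.8 + 0.31·2.6 = 3.60383.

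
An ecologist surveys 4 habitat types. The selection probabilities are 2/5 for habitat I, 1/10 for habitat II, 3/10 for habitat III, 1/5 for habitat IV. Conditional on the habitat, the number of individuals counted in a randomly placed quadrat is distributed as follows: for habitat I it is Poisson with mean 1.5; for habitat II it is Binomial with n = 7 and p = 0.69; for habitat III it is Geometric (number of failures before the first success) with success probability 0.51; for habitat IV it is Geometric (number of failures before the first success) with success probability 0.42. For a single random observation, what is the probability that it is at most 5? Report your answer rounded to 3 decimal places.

Conditional on each habitat, P(X ≤ 5): I: 0.995544; II: 0.691354; III: 0.986159; IV: 0.961931.
By total probability, P(X ≤ 5) = 0.4·0.995544 + 0.1·0.691354 + 0.3·0.986159 + 0.2·0.961931 = 0.955587.

0.956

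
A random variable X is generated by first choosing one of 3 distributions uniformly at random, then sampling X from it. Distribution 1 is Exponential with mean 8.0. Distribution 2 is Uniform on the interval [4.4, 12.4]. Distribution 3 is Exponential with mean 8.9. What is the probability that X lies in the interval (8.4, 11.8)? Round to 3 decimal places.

0.223

Conditional on each component, P(8.4 < X < 11.8): 1: 0.121159; 2: 0.425; 3: 0.123559.
By total probability, P(8.4 < X < 11.8) = 0.333333·0.121159 + 0.333333·0.425 + 0.333333·0.123559 = 0.223239.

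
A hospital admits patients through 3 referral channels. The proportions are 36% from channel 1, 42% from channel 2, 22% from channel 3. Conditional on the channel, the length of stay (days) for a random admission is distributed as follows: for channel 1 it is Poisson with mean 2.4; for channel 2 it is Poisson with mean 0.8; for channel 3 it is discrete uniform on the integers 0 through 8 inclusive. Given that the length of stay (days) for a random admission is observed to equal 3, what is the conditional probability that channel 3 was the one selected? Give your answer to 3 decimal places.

Likelihoods P(X=3 | ·): 1: 0.209014; 2: 0.0383427; 3: 0.111111.
Posterior ∝ prior × likelihood. Numerator for 3: 0.22·0.111111 = 0.0244444.
Normalizing constant: 0.36·0.209014 + 0.42·0.0383427 + 0.22·0.111111 = 0.115793.
P(3 | observation) = 0.0244444 / 0.115793 = 0.211104.

0.211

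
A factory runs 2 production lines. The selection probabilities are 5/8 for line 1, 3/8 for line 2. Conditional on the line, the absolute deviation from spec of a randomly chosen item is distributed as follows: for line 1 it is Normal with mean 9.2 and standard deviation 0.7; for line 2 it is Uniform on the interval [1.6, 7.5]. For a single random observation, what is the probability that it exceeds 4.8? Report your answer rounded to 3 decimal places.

0.797

Conditional on each line, P(X > 4.8): 1: 1; 2: 0.457627.
By total probability, P(X > 4.8) = 0.625·1 + 0.375·0.457627 = 0.79661.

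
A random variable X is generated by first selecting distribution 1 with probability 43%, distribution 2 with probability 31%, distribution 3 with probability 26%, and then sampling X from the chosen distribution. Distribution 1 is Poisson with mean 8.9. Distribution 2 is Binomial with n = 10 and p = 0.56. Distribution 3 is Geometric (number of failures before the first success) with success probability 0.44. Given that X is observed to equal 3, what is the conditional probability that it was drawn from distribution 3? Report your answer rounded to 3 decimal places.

Likelihoods P(X=3 | ·): 1: 0.016025; 2: 0.0672844; 3: 0.077271.
Posterior ∝ prior × likelihood. Numerator for 3: 0.26·0.077271 = 0.0200905.
Normalizing constant: 0.43·0.016025 + 0.31·0.0672844 + 0.26·0.077271 = 0.0478394.
P(3 | observation) = 0.0200905 / 0.0478394 = 0.419957.

0.420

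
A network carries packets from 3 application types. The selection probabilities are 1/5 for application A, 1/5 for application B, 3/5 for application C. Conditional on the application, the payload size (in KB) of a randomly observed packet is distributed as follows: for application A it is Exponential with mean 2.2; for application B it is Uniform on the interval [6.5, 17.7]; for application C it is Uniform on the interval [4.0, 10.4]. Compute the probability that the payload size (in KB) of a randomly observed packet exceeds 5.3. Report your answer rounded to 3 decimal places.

0.696

Conditional on each application, P(X > 5.3): A: 0.089897; B: 1; C: 0.796875.
By total probability, P(X > 5.3) = 0.2·0.089897 + 0.2·1 + 0.6·0.796875 = 0.696104.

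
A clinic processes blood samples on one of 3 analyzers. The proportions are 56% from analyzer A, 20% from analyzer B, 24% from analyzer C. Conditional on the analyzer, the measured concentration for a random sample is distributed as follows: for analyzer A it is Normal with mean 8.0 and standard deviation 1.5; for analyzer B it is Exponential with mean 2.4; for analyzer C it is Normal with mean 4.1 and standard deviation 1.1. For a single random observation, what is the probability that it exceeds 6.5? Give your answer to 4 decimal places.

Conditional on each analyzer, P(X > 6.5): A: 0.841345; B: 0.0666478; C: 0.0145615.
By total probability, P(X > 6.5) = 0.56·0.841345 + 0.2·0.0666478 + 0.24·0.0145615 = 0.487977.

0.4880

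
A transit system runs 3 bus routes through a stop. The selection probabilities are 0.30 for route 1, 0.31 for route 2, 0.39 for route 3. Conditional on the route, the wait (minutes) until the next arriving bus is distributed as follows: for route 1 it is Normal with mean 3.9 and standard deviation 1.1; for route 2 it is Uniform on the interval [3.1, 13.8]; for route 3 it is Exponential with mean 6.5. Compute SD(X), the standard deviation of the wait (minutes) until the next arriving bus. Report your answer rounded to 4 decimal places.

Per component, 1: μ=3.9, E[X²]=16.42; 2: μ=8.45, E[X²]=80.9433; 3: μ=6.5, E[X²]=84.5.
E[X] = 0.3·3.9 + 0.31·8.45 + 0.39·6.5 = 6.3245.
E[X²] = 0.3·16.42 + 0.31·80.9433 + 0.39·84.5 = 62.9734.
Var(X) = E[X²] − (E[X])² = 62.9734 − 39.9993 = 22.9741.
SD(X) = √22.9741 = 4.79313.

4.7931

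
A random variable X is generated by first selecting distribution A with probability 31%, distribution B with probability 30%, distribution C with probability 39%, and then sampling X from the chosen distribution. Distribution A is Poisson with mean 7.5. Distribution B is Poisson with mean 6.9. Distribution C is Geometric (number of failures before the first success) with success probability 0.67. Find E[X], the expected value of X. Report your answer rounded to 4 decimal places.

4.5871

Component means — A: 7.5; B: 6.9; C: 0.492537.
E[X] = 0.31·7.5 + 0.3·6.9 + 0.39·0.492537 = 4.58709.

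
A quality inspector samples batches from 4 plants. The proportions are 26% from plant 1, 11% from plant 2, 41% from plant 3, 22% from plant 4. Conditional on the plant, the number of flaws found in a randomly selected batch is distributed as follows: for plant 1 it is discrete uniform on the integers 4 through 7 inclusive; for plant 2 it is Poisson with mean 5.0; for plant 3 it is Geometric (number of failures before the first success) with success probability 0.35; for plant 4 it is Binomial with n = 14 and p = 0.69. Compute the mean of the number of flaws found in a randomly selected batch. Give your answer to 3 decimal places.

4.867

Component means — 1: 5.5; 2: 5; 3: 1.85714; 4: 9.66.
E[X] = 0.26·5.5 + 0.11·5 + 0.41·1.85714 + 0.22·9.66 = 4.86663.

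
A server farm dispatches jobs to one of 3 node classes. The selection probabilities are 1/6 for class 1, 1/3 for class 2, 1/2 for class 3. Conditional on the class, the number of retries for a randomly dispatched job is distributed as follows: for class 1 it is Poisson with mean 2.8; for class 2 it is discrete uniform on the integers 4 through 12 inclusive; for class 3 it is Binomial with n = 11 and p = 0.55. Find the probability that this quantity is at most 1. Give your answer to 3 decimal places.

0.040

Conditional on each class, P(X ≤ 1): 1: 0.231078; 2: 0; 3: 0.00221329.
By total probability, P(X ≤ 1) = 0.166667·0.231078 + 0.333333·0 + 0.5·0.00221329 = 0.0396197.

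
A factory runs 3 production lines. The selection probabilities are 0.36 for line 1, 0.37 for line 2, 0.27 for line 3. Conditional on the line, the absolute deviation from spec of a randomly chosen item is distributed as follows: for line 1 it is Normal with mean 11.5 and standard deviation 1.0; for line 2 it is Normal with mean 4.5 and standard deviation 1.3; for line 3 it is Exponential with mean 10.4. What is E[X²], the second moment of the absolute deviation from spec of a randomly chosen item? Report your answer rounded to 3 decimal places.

114.494

For each component E[X²] = Var + (mean)², giving 1: 133.25; 2: 21.94; 3: 216.32.
Overall E[X²] = 0.36·133.25 + 0.37·21.94 + 0.27·216.32 = 114.494.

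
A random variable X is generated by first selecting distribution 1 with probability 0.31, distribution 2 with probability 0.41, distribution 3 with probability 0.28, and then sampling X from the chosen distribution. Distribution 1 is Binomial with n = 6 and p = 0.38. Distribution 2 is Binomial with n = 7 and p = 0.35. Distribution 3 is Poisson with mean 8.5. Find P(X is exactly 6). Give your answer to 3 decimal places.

0.034

Conditional on each component, P(X = 6): 1: 0.00301094; 2: 0.00836411; 3: 0.106581.
By total probability, P(X = 6) = 0.31·0.00301094 + 0.41·0.00836411 + 0.28·0.106581 = 0.0342052.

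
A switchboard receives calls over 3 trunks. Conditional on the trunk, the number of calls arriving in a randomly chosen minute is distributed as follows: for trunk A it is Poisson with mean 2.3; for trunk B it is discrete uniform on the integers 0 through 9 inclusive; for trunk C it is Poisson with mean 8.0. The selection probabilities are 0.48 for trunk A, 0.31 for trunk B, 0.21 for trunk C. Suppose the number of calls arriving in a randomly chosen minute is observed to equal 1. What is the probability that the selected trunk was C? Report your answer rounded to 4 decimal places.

0.0040

Likelihoods P(X=1 | ·): A: 0.230595; B: 0.1; C: 0.0026837.
Posterior ∝ prior × likelihood. Numerator for C: 0.21·0.0026837 = 0.000563577.
Normalizing constant: 0.48·0.230595 + 0.31·0.1 + 0.21·0.0026837 = 0.142249.
P(C | observation) = 0.000563577 / 0.142249 = 0.0039619.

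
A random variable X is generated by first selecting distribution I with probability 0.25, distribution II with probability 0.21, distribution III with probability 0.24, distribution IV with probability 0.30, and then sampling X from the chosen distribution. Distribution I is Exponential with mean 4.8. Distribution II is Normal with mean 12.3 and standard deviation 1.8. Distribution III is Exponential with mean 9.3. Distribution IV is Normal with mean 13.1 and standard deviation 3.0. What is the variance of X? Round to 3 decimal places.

Per component, I: μ=4.8, E[X²]=46.08; II: μ=12.3, E[X²]=154.53; III: μ=9.3, E[X²]=172.98; IV: μ=13.1, E[X²]=180.61.
E[X] = 0.25·4.8 + 0.21·12.3 + 0.24·9.3 + 0.3·13.1 = 9.945.
E[X²] = 0.25·46.08 + 0.21·154.53 + 0.24·172.98 + 0.3·180.61 = 139.669.
Var(X) = E[X²] − (E[X])² = 139.669 − 98.903 = 40.7665.

40.766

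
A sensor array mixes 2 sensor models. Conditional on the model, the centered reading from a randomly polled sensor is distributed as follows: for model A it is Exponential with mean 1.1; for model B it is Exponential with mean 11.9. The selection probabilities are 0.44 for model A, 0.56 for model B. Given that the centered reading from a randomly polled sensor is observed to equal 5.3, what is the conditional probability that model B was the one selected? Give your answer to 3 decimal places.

Likelihoods f(5.3 | ·): A: 0.00734679; B: 0.0538304.
Posterior ∝ prior × likelihood. Numerator for B: 0.56·0.0538304 = 0.030145.
Normalizing constant: 0.44·0.00734679 + 0.56·0.0538304 = 0.0333776.
P(B | observation) = 0.030145 / 0.0333776 = 0.903151.

0.903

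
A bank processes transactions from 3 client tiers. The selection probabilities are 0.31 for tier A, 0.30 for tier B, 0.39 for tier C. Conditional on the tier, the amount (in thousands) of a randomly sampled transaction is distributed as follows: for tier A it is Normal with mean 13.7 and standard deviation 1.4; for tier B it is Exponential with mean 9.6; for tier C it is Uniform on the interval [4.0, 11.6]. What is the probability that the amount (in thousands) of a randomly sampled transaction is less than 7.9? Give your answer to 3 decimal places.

Conditional on each tier, P(X < 7.9): A: 1.71503e-05; B: 0.560851; C: 0.513158.
By total probability, P(X < 7.9) = 0.31·1.71503e-05 + 0.3·0.560851 + 0.39·0.513158 = 0.368392.

0.368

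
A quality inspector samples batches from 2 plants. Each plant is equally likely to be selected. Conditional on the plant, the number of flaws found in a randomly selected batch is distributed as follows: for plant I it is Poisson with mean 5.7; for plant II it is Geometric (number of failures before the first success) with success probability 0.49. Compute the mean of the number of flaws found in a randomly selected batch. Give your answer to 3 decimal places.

3.370

Component means — I: 5.7; II: 1.04082.
E[X] = 0.5·5.7 + 0.5·1.04082 = 3.37041.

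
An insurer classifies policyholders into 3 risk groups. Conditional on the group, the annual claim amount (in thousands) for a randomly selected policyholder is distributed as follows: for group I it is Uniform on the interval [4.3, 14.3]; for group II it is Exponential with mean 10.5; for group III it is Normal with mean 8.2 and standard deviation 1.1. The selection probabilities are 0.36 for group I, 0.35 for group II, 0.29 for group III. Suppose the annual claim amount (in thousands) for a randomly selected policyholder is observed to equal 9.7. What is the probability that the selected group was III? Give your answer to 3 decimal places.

Likelihoods f(9.7 | ·): I: 0.1; II: 0.0378099; III: 0.14313.
Posterior ∝ prior × likelihood. Numerator for III: 0.29·0.14313 = 0.0415077.
Normalizing constant: 0.36·0.1 + 0.35·0.0378099 + 0.29·0.14313 = 0.0907412.
P(III | observation) = 0.0415077 / 0.0907412 = 0.45743.

0.457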